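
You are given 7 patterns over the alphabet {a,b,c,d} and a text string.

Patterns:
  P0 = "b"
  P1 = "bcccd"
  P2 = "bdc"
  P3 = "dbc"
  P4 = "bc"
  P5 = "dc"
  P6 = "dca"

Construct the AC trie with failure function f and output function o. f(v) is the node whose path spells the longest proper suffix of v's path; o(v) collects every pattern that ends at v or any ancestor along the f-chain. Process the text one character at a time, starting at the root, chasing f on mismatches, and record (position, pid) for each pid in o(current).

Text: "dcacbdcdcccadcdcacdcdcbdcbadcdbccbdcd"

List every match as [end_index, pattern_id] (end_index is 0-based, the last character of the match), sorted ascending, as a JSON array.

Construct AC machine:
Trie (insert patterns):
  n0 'ε': b→1 d→8
  n1 'b': c→2 d→6  ←P0
  n2 'bc': c→3  ←P4
  n3 'bcc': c→4
  n4 'bccc': d→5
  n5 'bcccd': ·  ←P1
  n6 'bd': c→7
  n7 'bdc': ·  ←P2
  n8 'd': b→9 c→11
  n9 'db': c→10
  n10 'dbc': ·  ←P3
  n11 'dc': a→12  ←P5
  n12 'dca': ·  ←P6

BFS fail/out derivation:
  fail(1) 'b': from fail(0)=0 chase 'b': 0 ⇒ 0;  out={0}∪out(0)={0}
  fail(8) 'd': from fail(0)=0 chase 'd': 0 ⇒ 0;  out=∅∪out(0)=∅
  fail(2) 'bc': from fail(1)=0 chase 'c': 0 ⇒ 0;  out={4}∪out(0)={4}
  fail(6) 'bd': from fail(1)=0 chase 'd': 0 ⇒ 8;  out=∅∪out(8)=∅
  fail(9) 'db': from fail(8)=0 chase 'b': 0 ⇒ 1;  out=∅∪out(1)={0}
  fail(11) 'dc': from fail(8)=0 chase 'c': 0 ⇒ 0;  out={5}∪out(0)={5}
  fail(3) 'bcc': from fail(2)=0 chase 'c': 0 ⇒ 0;  out=∅∪out(0)=∅
  fail(7) 'bdc': from fail(6)=8 chase 'c': 8 ⇒ 11;  out={2}∪out(11)={2,5}
  fail(10) 'dbc': from fail(9)=1 chase 'c': 1 ⇒ 2;  out={3}∪out(2)={3,4}
  fail(12) 'dca': from fail(11)=0 chase 'a': 0 ⇒ 0;  out={6}∪out(0)={6}
  fail(4) 'bccc': from fail(3)=0 chase 'c': 0 ⇒ 0;  out=∅∪out(0)=∅
  fail(5) 'bcccd': from fail(4)=0 chase 'd': 0 ⇒ 8;  out={1}∪out(8)={1}

Text stream:
i=0 'd': node 0→8
i=1 'c': node 8→11  emit P5@[0:1]
i=2 'a': node 11→12  emit P6@[0:2]
i=3 'c': node 12→0 (fail-walked)
i=4 'b': node 0→1  emit P0@[4:4]
i=5 'd': node 1→6
i=6 'c': node 6→7  emit P2@[4:6],P5@[5:6]
i=7 'd': node 7→8 (fail-walked)
i=8 'c': node 8→11  emit P5@[7:8]
i=9 'c': node 11→0 (fail-walked)
i=10 'c': node 0→0
i=11 'a': node 0→0
i=12 'd': node 0→8
i=13 'c': node 8→11  emit P5@[12:13]
i=14 'd': node 11→8 (fail-walked)
i=15 'c': node 8→11  emit P5@[14:15]
i=16 'a': node 11→12  emit P6@[14:16]
i=17 'c': node 12→0 (fail-walked)
i=18 'd': node 0→8
i=19 'c': node 8→11  emit P5@[18:19]
i=20 'd': node 11→8 (fail-walked)
i=21 'c': node 8→11  emit P5@[20:21]
i=22 'b': node 11→1 (fail-walked)  emit P0@[22:22]
i=23 'd': node 1→6
i=24 'c': node 6→7  emit P2@[22:24],P5@[23:24]
i=25 'b': node 7→1 (fail-walked)  emit P0@[25:25]
i=26 'a': node 1→0 (fail-walked)
i=27 'd': node 0→8
i=28 'c': node 8→11  emit P5@[27:28]
i=29 'd': node 11→8 (fail-walked)
i=30 'b': node 8→9  emit P0@[30:30]
i=31 'c': node 9→10  emit P3@[29:31],P4@[30:31]
i=32 'c': node 10→3 (fail-walked)
i=33 'b': node 3→1 (fail-walked)  emit P0@[33:33]
i=34 'd': node 1→6
i=35 'c': node 6→7  emit P2@[33:35],P5@[34:35]
i=36 'd': node 7→8 (fail-walked)

Result: [[1,5],[2,6],[4,0],[6,2],[6,5],[8,5],[13,5],[15,5],[16,6],[19,5],[21,5],[22,0],[24,2],[24,5],[25,0],[28,5],[30,0],[31,3],[31,4],[33,0],[35,2],[35,5]]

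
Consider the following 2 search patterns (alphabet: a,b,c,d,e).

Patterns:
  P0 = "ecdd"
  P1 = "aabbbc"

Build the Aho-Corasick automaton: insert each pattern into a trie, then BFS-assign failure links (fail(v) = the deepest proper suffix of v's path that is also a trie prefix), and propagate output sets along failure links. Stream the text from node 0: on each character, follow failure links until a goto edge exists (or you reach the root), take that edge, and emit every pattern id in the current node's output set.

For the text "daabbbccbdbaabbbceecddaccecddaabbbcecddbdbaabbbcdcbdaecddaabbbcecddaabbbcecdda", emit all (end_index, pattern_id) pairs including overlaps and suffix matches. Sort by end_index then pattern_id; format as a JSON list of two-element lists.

Build automaton:
Trie nodes:
  n0 'ε': a→5 e→1
  n1 'e': c→2
  n2 'ec': d→3
  n3 'ecd': d→4
  n4 'ecdd': ·  ←P0
  n5 'a': a→6
  n6 'aa': b→7
  n7 'aab': b→8
  n8 'aabb': b→9
  n9 'aabbb': c→10
  n10 'aabbbc': ·  ←P1

Failure links (BFS by depth):
  fail(1) 'e': from fail(0)=0 chase 'e': 0 ⇒ 0;  out=∅∪out(0)=∅
  fail(5) 'a': from fail(0)=0 chase 'a': 0 ⇒ 0;  out=∅∪out(0)=∅
  fail(2) 'ec': from fail(1)=0 chase 'c': 0 ⇒ 0;  out=∅∪out(0)=∅
  fail(6) 'aa': from fail(5)=0 chase 'a': 0 ⇒ 5;  out=∅∪out(5)=∅
  fail(3) 'ecd': from fail(2)=0 chase 'd': 0 ⇒ 0;  out=∅∪out(0)=∅
  fail(7) 'aab': from fail(6)=5 chase 'b': 5→0 ⇒ 0;  out=∅∪out(0)=∅
  fail(4) 'ecdd': from fail(3)=0 chase 'd': 0 ⇒ 0;  out={0}∪out(0)={0}
  fail(8) 'aabb': from fail(7)=0 chase 'b': 0 ⇒ 0;  out=∅∪out(0)=∅
  fail(9) 'aabbb': from fail(8)=0 chase 'b': 0 ⇒ 0;  out=∅∪out(0)=∅
  fail(10) 'aabbbc': from fail(9)=0 chase 'c': 0 ⇒ 0;  out={1}∪out(0)={1}

Scan:
i=0 'd': node 0→0
i=1 'a': node 0→5
i=2 'a': node 5→6
i=3 'b': node 6→7
i=4 'b': node 7→8
i=5 'b': node 8→9
i=6 'c': node 9→10  emit P1@[1:6]
i=7 'c': node 10→0 (fail-walked)
i=8 'b': node 0→0
i=9 'd': node 0→0
i=10 'b': node 0→0
i=11 'a': node 0→5
i=12 'a': node 5→6
i=13 'b': node 6→7
i=14 'b': node 7→8
i=15 'b': node 8→9
i=16 'c': node 9→10  emit P1@[11:16]
i=17 'e': node 10→1 (fail-walked)
i=18 'e': node 1→1 (fail-walked)
i=19 'c': node 1→2
i=20 'd': node 2→3
i=21 'd': node 3→4  emit P0@[18:21]
i=22 'a': node 4→5 (fail-walked)
i=23 'c': node 5→0 (fail-walked)
i=24 'c': node 0→0
i=25 'e': node 0→1
i=26 'c': node 1→2
i=27 'd': node 2→3
i=28 'd': node 3→4  emit P0@[25:28]
i=29 'a': node 4→5 (fail-walked)
i=30 'a': node 5→6
i=31 'b': node 6→7
i=32 'b': node 7→8
i=33 'b': node 8→9
i=34 'c': node 9→10  emit P1@[29:34]
i=35 'e': node 10→1 (fail-walked)
i=36 'c': node 1→2
i=37 'd': node 2→3
i=38 'd': node 3→4  emit P0@[35:38]
i=39 'b': node 4→0 (fail-walked)
i=40 'd': node 0→0
i=41 'b': node 0→0
i=42 'a': node 0→5
i=43 'a': node 5→6
i=44 'b': node 6→7
i=45 'b': node 7→8
i=46 'b': node 8→9
i=47 'c': node 9→10  emit P1@[42:47]
i=48 'd': node 10→0 (fail-walked)
i=49 'c': node 0→0
i=50 'b': node 0→0
i=51 'd': node 0→0
i=52 'a': node 0→5
i=53 'e': node 5→1 (fail-walked)
i=54 'c': node 1→2
i=55 'd': node 2→3
i=56 'd': node 3→4  emit P0@[53:56]
i=57 'a': node 4→5 (fail-walked)
i=58 'a': node 5→6
i=59 'b': node 6→7
i=60 'b': node 7→8
i=61 'b': node 8→9
i=62 'c': node 9→10  emit P1@[57:62]
i=63 'e': node 10→1 (fail-walked)
i=64 'c': node 1→2
i=65 'd': node 2→3
i=66 'd': node 3→4  emit P0@[63:66]
i=67 'a': node 4→5 (fail-walked)
i=68 'a': node 5→6
i=69 'b': node 6→7
i=70 'b': node 7→8
i=71 'b': node 8→9
i=72 'c': node 9→10  emit P1@[67:72]
i=73 'e': node 10→1 (fail-walked)
i=74 'c': node 1→2
i=75 'd': node 2→3
i=76 'd': node 3→4  emit P0@[73:76]
i=77 'a': node 4→5 (fail-walked)

Result: [[6,1],[16,1],[21,0],[28,0],[34,1],[38,0],[47,1],[56,0],[62,1],[66,0],[72,1],[76,0]]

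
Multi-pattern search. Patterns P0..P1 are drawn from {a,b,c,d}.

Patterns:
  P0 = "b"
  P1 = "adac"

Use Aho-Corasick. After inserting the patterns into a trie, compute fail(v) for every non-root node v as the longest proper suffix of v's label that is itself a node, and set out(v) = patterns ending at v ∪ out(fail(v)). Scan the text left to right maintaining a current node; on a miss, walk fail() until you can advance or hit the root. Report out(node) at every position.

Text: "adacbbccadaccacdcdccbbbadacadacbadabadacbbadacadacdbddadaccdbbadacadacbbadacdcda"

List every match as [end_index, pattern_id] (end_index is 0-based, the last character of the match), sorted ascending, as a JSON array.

Construct AC machine:
Trie (insert patterns):
  n0 'ε': a→2 b→1
  n1 'b': ·  [P0 ends]
  n2 'a': d→3
  n3 'ad': a→4
  n4 'ada': c→5
  n5 'adac': ·  [P1 ends]

BFS fail/out derivation:
  fail(1) 'b': from fail(0)=0 chase 'b': 0 ⇒ 0;  out={0}∪out(0)={0}
  fail(2) 'a': from fail(0)=0 chase 'a': 0 ⇒ 0;  out=∅∪out(0)=∅
  fail(3) 'ad': from fail(2)=0 chase 'd': 0 ⇒ 0;  out=∅∪out(0)=∅
  fail(4) 'ada': from fail(3)=0 chase 'a': 0 ⇒ 2;  out=∅∪out(2)=∅
  fail(5) 'adac': from fail(4)=2 chase 'c': 2→0 ⇒ 0;  out={1}∪out(0)={1}

Scan:
i=0 'a': node 0→2
i=1 'd': node 2→3
i=2 'a': node 3→4
i=3 'c': node 4→5  → match P1@[0:3]
i=4 'b': node 5→1 ·f  → match P0@[4:4]
i=5 'b': node 1→1 ·f  → match P0@[5:5]
i=6 'c': node 1→0 ·f
i=7 'c': node 0→0
i=8 'a': node 0→2
i=9 'd': node 2→3
i=10 'a': node 3→4
i=11 'c': node 4→5  → match P1@[8:11]
i=12 'c': node 5→0 ·f
i=13 'a': node 0→2
i=14 'c': node 2→0 ·f
i=15 'd': node 0→0
i=16 'c': node 0→0
i=17 'd': node 0→0
i=18 'c': node 0→0
i=19 'c': node 0→0
i=20 'b': node 0→1  → match P0@[20:20]
i=21 'b': node 1→1 ·f  → match P0@[21:21]
i=22 'b': node 1→1 ·f  → match P0@[22:22]
i=23 'a': node 1→2 ·f
i=24 'd': node 2→3
i=25 'a': node 3→4
i=26 'c': node 4→5  → match P1@[23:26]
i=27 'a': node 5→2 ·f
i=28 'd': node 2→3
i=29 'a': node 3→4
i=30 'c': node 4→5  → match P1@[27:30]
i=31 'b': node 5→1 ·f  → match P0@[31:31]
i=32 'a': node 1→2 ·f
i=33 'd': node 2→3
i=34 'a': node 3→4
i=35 'b': node 4→1 ·f  → match P0@[35:35]
i=36 'a': node 1→2 ·f
i=37 'd': node 2→3
i=38 'a': node 3→4
i=39 'c': node 4→5  → match P1@[36:39]
i=40 'b': node 5→1 ·f  → match P0@[40:40]
i=41 'b': node 1→1 ·f  → match P0@[41:41]
i=42 'a': node 1→2 ·f
i=43 'd': node 2→3
i=44 'a': node 3→4
i=45 'c': node 4→5  → match P1@[42:45]
i=46 'a': node 5→2 ·f
i=47 'd': node 2→3
i=48 'a': node 3→4
i=49 'c': node 4→5  → match P1@[46:49]
i=50 'd': node 5→0 ·f
i=51 'b': node 0→1  → match P0@[51:51]
i=52 'd': node 1→0 ·f
i=53 'd': node 0→0
i=54 'a': node 0→2
i=55 'd': node 2→3
i=56 'a': node 3→4
i=57 'c': node 4→5  → match P1@[54:57]
i=58 'c': node 5→0 ·f
i=59 'd': node 0→0
i=60 'b': node 0→1  → match P0@[60:60]
i=61 'b': node 1→1 ·f  → match P0@[61:61]
i=62 'a': node 1→2 ·f
i=63 'd': node 2→3
i=64 'a': node 3→4
i=65 'c': node 4→5  → match P1@[62:65]
i=66 'a': node 5→2 ·f
i=67 'd': node 2→3
i=68 'a': node 3→4
i=69 'c': node 4→5  → match P1@[66:69]
i=70 'b': node 5→1 ·f  → match P0@[70:70]
i=71 'b': node 1→1 ·f  → match P0@[71:71]
i=72 'a': node 1→2 ·f
i=73 'd': node 2→3
i=74 'a': node 3→4
i=75 'c': node 4→5  → match P1@[72:75]
i=76 'd': node 5→0 ·f
i=77 'c': node 0→0
i=78 'd': node 0→0
i=79 'a': node 0→2

Result: [[3,1],[4,0],[5,0],[11,1],[20,0],[21,0],[22,0],[26,1],[30,1],[31,0],[35,0],[39,1],[40,0],[41,0],[45,1],[49,1],[51,0],[57,1],[60,0],[61,0],[65,1],[69,1],[70,0],[71,0],[75,1]]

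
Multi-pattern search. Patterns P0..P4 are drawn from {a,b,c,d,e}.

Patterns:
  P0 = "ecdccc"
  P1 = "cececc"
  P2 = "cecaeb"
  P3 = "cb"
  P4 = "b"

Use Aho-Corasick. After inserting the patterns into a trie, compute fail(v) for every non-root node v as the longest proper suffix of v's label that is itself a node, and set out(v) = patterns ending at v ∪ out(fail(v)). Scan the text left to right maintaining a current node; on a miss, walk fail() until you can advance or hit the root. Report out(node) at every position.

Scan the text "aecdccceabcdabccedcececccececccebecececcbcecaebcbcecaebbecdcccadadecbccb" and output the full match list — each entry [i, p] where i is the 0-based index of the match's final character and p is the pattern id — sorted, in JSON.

Construct AC machine:
Trie (insert patterns):
  0='ε' goto b→17 c→7 e→1
  1='e' goto c→2
  2='ec' goto d→3
  3='ecd' goto c→4
  4='ecdc' goto c→5
  5='ecdcc' goto c→6
  6='ecdccc' goto ·  [P0 ends]
  7='c' goto b→16 e→8
  8='ce' goto c→9
  9='cec' goto a→13 e→10
  10='cece' goto c→11
  11='cecec' goto c→12
  12='cececc' goto ·  [P1 ends]
  13='ceca' goto e→14
  14='cecae' goto b→15
  15='cecaeb' goto ·  [P2 ends]
  16='cb' goto ·  [P3 ends]
  17='b' goto ·  [P4 ends]

Failure links (BFS by depth):
  fail(1) 'e': from fail(0)=0 chase 'e': 0 ⇒ 0;  out=∅∪out(0)=∅
  fail(7) 'c': from fail(0)=0 chase 'c': 0 ⇒ 0;  out=∅∪out(0)=∅
  fail(17) 'b': from fail(0)=0 chase 'b': 0 ⇒ 0;  out={4}∪out(0)={4}
  fail(2) 'ec': from fail(1)=0 chase 'c': 0 ⇒ 7;  out=∅∪out(7)=∅
  fail(8) 'ce': from fail(7)=0 chase 'e': 0 ⇒ 1;  out=∅∪out(1)=∅
  fail(16) 'cb': from fail(7)=0 chase 'b': 0 ⇒ 17;  out={3}∪out(17)={3,4}
  fail(3) 'ecd': from fail(2)=7 chase 'd': 7→0 ⇒ 0;  out=∅∪out(0)=∅
  fail(9) 'cec': from fail(8)=1 chase 'c': 1 ⇒ 2;  out=∅∪out(2)=∅
  fail(4) 'ecdc': from fail(3)=0 chase 'c': 0 ⇒ 7;  out=∅∪out(7)=∅
  fail(10) 'cece': from fail(9)=2 chase 'e': 2→7 ⇒ 8;  out=∅∪out(8)=∅
  fail(13) 'ceca': from fail(9)=2 chase 'a': 2→7→0 ⇒ 0;  out=∅∪out(0)=∅
  fail(5) 'ecdcc': from fail(4)=7 chase 'c': 7→0 ⇒ 7;  out=∅∪out(7)=∅
  fail(11) 'cecec': from fail(10)=8 chase 'c': 8 ⇒ 9;  out=∅∪out(9)=∅
  fail(14) 'cecae': from fail(13)=0 chase 'e': 0 ⇒ 1;  out=∅∪out(1)=∅
  fail(6) 'ecdccc': from fail(5)=7 chase 'c': 7→0 ⇒ 7;  out={0}∪out(7)={0}
  fail(12) 'cececc': from fail(11)=9 chase 'c': 9→2→7→0 ⇒ 7;  out={1}∪out(7)={1}
  fail(15) 'cecaeb': from fail(14)=1 chase 'b': 1→0 ⇒ 17;  out={2}∪out(17)={2,4}

Run:
[0] read 'a'  n0⇒n0
[1] read 'e'  n0⇒n1
[2] read 'c'  n1⇒n2
[3] read 'd'  n2⇒n3
[4] read 'c'  n3⇒n4
[5] read 'c'  n4⇒n5
[6] read 'c'  n5⇒n6  ** P0@[1:6]
[7] read 'e'  n6⇒n8 (via fail)
[8] read 'a'  n8⇒n0 (via fail)
[9] read 'b'  n0⇒n17  ** P4@[9:9]
[10] read 'c'  n17⇒n7 (via fail)
[11] read 'd'  n7⇒n0 (via fail)
[12] read 'a'  n0⇒n0
[13] read 'b'  n0⇒n17  ** P4@[13:13]
[14] read 'c'  n17⇒n7 (via fail)
[15] read 'c'  n7⇒n7 (via fail)
[16] read 'e'  n7⇒n8
[17] read 'd'  n8⇒n0 (via fail)
[18] read 'c'  n0⇒n7
[19] read 'e'  n7⇒n8
[20] read 'c'  n8⇒n9
[21] read 'e'  n9⇒n10
[22] read 'c'  n10⇒n11
[23] read 'c'  n11⇒n12  ** P1@[18:23]
[24] read 'c'  n12⇒n7 (via fail)
[25] read 'e'  n7⇒n8
[26] read 'c'  n8⇒n9
[27] read 'e'  n9⇒n10
[28] read 'c'  n10⇒n11
[29] read 'c'  n11⇒n12  ** P1@[24:29]
[30] read 'c'  n12⇒n7 (via fail)
[31] read 'e'  n7⇒n8
[32] read 'b'  n8⇒n17 (via fail)  ** P4@[32:32]
[33] read 'e'  n17⇒n1 (via fail)
[34] read 'c'  n1⇒n2
[35] read 'e'  n2⇒n8 (via fail)
[36] read 'c'  n8⇒n9
[37] read 'e'  n9⇒n10
[38] read 'c'  n10⇒n11
[39] read 'c'  n11⇒n12  ** P1@[34:39]
[40] read 'b'  n12⇒n16 (via fail)  ** P3@[39:40],P4@[40:40]
[41] read 'c'  n16⇒n7 (via fail)
[42] read 'e'  n7⇒n8
[43] read 'c'  n8⇒n9
[44] read 'a'  n9⇒n13
[45] read 'e'  n13⇒n14
[46] read 'b'  n14⇒n15  ** P2@[41:46],P4@[46:46]
[47] read 'c'  n15⇒n7 (via fail)
[48] read 'b'  n7⇒n16  ** P3@[47:48],P4@[48:48]
[49] read 'c'  n16⇒n7 (via fail)
[50] read 'e'  n7⇒n8
[51] read 'c'  n8⇒n9
[52] read 'a'  n9⇒n13
[53] read 'e'  n13⇒n14
[54] read 'b'  n14⇒n15  ** P2@[49:54],P4@[54:54]
[55] read 'b'  n15⇒n17 (via fail)  ** P4@[55:55]
[56] read 'e'  n17⇒n1 (via fail)
[57] read 'c'  n1⇒n2
[58] read 'd'  n2⇒n3
[59] read 'c'  n3⇒n4
[60] read 'c'  n4⇒n5
[61] read 'c'  n5⇒n6  ** P0@[56:61]
[62] read 'a'  n6⇒n0 (via fail)
[63] read 'd'  n0⇒n0
[64] read 'a'  n0⇒n0
[65] read 'd'  n0⇒n0
[66] read 'e'  n0⇒n1
[67] read 'c'  n1⇒n2
[68] read 'b'  n2⇒n16 (via fail)  ** P3@[67:68],P4@[68:68]
[69] read 'c'  n16⇒n7 (via fail)
[70] read 'c'  n7⇒n7 (via fail)
[71] read 'b'  n7⇒n16  ** P3@[70:71],P4@[71:71]

All matches (sorted): [[6,0],[9,4],[13,4],[23,1],[29,1],[32,4],[39,1],[40,3],[40,4],[46,2],[46,4],[48,3],[48,4],[54,2],[54,4],[55,4],[61,0],[68,3],[68,4],[71,3],[71,4]]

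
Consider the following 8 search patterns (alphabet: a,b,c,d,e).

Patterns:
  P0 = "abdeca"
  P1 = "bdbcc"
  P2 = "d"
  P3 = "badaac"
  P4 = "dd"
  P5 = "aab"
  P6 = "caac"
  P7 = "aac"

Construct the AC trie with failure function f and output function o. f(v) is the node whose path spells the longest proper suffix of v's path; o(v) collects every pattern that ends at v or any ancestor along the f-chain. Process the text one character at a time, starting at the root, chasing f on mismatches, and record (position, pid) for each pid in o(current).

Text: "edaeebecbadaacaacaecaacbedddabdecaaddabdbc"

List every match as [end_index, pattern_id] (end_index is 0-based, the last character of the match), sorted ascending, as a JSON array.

Build:
Trie nodes:
  0='ε' goto a→1 b→7 c→21 d→12
  1='a' goto a→19 b→2
  2='ab' goto d→3
  3='abd' goto e→4
  4='abde' goto c→5
  5='abdec' goto a→6
  6='abdeca' goto ·  ←P0
  7='b' goto a→13 d→8
  8='bd' goto b→9
  9='bdb' goto c→10
  10='bdbc' goto c→11
  11='bdbcc' goto ·  ←P1
  12='d' goto d→18  ←P2
  13='ba' goto d→14
  14='bad' goto a→15
  15='bada' goto a→16
  16='badaa' goto c→17
  17='badaac' goto ·  ←P3
  18='dd' goto ·  ←P4
  19='aa' goto b→20 c→25
  20='aab' goto ·  ←P5
  21='c' goto a→22
  22='ca' goto a→23
  23='caa' goto c→24
  24='caac' goto ·  ←P6
  25='aac' goto ·  ←P7

BFS fail/out derivation:
  n1('a'): parent n0 fail=0; on 'a' 0 → fail=0;  out ∅∪∅=∅
  n7('b'): parent n0 fail=0; on 'b' 0 → fail=0;  out ∅∪∅=∅
  n12('d'): parent n0 fail=0; on 'd' 0 → fail=0;  out {2}∪∅={2}
  n21('c'): parent n0 fail=0; on 'c' 0 → fail=0;  out ∅∪∅=∅
  n2('ab'): parent n1 fail=0; on 'b' 0 → fail=7;  out ∅∪∅=∅
  n8('bd'): parent n7 fail=0; on 'd' 0 → fail=12;  out ∅∪{2}={2}
  n13('ba'): parent n7 fail=0; on 'a' 0 → fail=1;  out ∅∪∅=∅
  n18('dd'): parent n12 fail=0; on 'd' 0 → fail=12;  out {4}∪{2}={2,4}
  n19('aa'): parent n1 fail=0; on 'a' 0 → fail=1;  out ∅∪∅=∅
  n22('ca'): parent n21 fail=0; on 'a' 0 → fail=1;  out ∅∪∅=∅
  n3('abd'): parent n2 fail=7; on 'd' 7 → fail=8;  out ∅∪{2}={2}
  n9('bdb'): parent n8 fail=12; on 'b' 12→0 → fail=7;  out ∅∪∅=∅
  n14('bad'): parent n13 fail=1; on 'd' 1→0 → fail=12;  out ∅∪{2}={2}
  n20('aab'): parent n19 fail=1; on 'b' 1 → fail=2;  out {5}∪∅={5}
  n23('caa'): parent n22 fail=1; on 'a' 1 → fail=19;  out ∅∪∅=∅
  n25('aac'): parent n19 fail=1; on 'c' 1→0 → fail=21;  out {7}∪∅={7}
  n4('abde'): parent n3 fail=8; on 'e' 8→12→0 → fail=0;  out ∅∪∅=∅
  n10('bdbc'): parent n9 fail=7; on 'c' 7→0 → fail=21;  out ∅∪∅=∅
  n15('bada'): parent n14 fail=12; on 'a' 12→0 → fail=1;  out ∅∪∅=∅
  n24('caac'): parent n23 fail=19; on 'c' 19 → fail=25;  out {6}∪{7}={6,7}
  n5('abdec'): parent n4 fail=0; on 'c' 0 → fail=21;  out ∅∪∅=∅
  n11('bdbcc'): parent n10 fail=21; on 'c' 21→0 → fail=21;  out {1}∪∅={1}
  n16('badaa'): parent n15 fail=1; on 'a' 1 → fail=19;  out ∅∪∅=∅
  n6('abdeca'): parent n5 fail=21; on 'a' 21 → fail=22;  out {0}∪∅={0}
  n17('badaac'): parent n16 fail=19; on 'c' 19 → fail=25;  out {3}∪{7}={3,7}

Run:
i=0 'e': node 0→0
i=1 'd': node 0→12  → match P2@[1:1]
i=2 'a': node 12→1 (fail-walked)
i=3 'e': node 1→0 (fail-walked)
i=4 'e': node 0→0
i=5 'b': node 0→7
i=6 'e': node 7→0 (fail-walked)
i=7 'c': node 0→21
i=8 'b': node 21→7 (fail-walked)
i=9 'a': node 7→13
i=10 'd': node 13→14  → match P2@[10:10]
i=11 'a': node 14→15
i=12 'a': node 15→16
i=13 'c': node 16→17  → match P3@[8:13],P7@[11:13]
i=14 'a': node 17→22 (fail-walked)
i=15 'a': node 22→23
i=16 'c': node 23→24  → match P6@[13:16],P7@[14:16]
i=17 'a': node 24→22 (fail-walked)
i=18 'e': node 22→0 (fail-walked)
i=19 'c': node 0→21
i=20 'a': node 21→22
i=21 'a': node 22→23
i=22 'c': node 23→24  → match P6@[19:22],P7@[20:22]
i=23 'b': node 24→7 (fail-walked)
i=24 'e': node 7→0 (fail-walked)
i=25 'd': node 0→12  → match P2@[25:25]
i=26 'd': node 12→18  → match P2@[26:26],P4@[25:26]
i=27 'd': node 18→18 (fail-walked)  → match P2@[27:27],P4@[26:27]
i=28 'a': node 18→1 (fail-walked)
i=29 'b': node 1→2
i=30 'd': node 2→3  → match P2@[30:30]
i=31 'e': node 3→4
i=32 'c': node 4→5
i=33 'a': node 5→6  → match P0@[28:33]
i=34 'a': node 6→23 (fail-walked)
i=35 'd': node 23→12 (fail-walked)  → match P2@[35:35]
i=36 'd': node 12→18  → match P2@[36:36],P4@[35:36]
i=37 'a': node 18→1 (fail-walked)
i=38 'b': node 1→2
i=39 'd': node 2→3  → match P2@[39:39]
i=40 'b': node 3→9 (fail-walked)
i=41 'c': node 9→10

Result: [[1,2],[10,2],[13,3],[13,7],[16,6],[16,7],[22,6],[22,7],[25,2],[26,2],[26,4],[27,2],[27,4],[30,2],[33,0],[35,2],[36,2],[36,4],[39,2]]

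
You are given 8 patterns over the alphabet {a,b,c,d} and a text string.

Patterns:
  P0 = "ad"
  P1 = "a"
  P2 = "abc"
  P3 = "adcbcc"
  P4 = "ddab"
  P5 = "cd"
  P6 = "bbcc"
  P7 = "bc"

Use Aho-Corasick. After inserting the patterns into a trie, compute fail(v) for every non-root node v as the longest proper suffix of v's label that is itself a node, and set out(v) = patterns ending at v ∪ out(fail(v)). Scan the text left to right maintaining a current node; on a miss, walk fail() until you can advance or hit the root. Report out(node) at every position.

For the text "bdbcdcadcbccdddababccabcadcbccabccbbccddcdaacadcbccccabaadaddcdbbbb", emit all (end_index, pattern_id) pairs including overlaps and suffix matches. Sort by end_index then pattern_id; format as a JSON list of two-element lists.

Build:
Trie (insert patterns):
  0='ε' goto a→1 b→15 c→13 d→9
  1='a' goto b→3 d→2  ←P1
  2='ad' goto c→5  ←P0
  3='ab' goto c→4
  4='abc' goto ·  ←P2
  5='adc' goto b→6
  6='adcb' goto c→7
  7='adcbc' goto c→8
  8='adcbcc' goto ·  ←P3
  9='d' goto d→10
  10='dd' goto a→11
  11='dda' goto b→12
  12='ddab' goto ·  ←P4
  13='c' goto d→14
  14='cd' goto ·  ←P5
  15='b' goto b→16 c→19
  16='bb' goto c→17
  17='bbc' goto c→18
  18='bbcc' goto ·  ←P6
  19='bc' goto ·  ←P7

BFS fail/out derivation:
  n1('a'): parent n0 fail=0; on 'a' 0 → fail=0;  out {1}∪∅={1}
  n9('d'): parent n0 fail=0; on 'd' 0 → fail=0;  out ∅∪∅=∅
  n13('c'): parent n0 fail=0; on 'c' 0 → fail=0;  out ∅∪∅=∅
  n15('b'): parent n0 fail=0; on 'b' 0 → fail=0;  out ∅∪∅=∅
  n2('ad'): parent n1 fail=0; on 'd' 0 → fail=9;  out {0}∪∅={0}
  n3('ab'): parent n1 fail=0; on 'b' 0 → fail=15;  out ∅∪∅=∅
  n10('dd'): parent n9 fail=0; on 'd' 0 → fail=9;  out ∅∪∅=∅
  n14('cd'): parent n13 fail=0; on 'd' 0 → fail=9;  out {5}∪∅={5}
  n16('bb'): parent n15 fail=0; on 'b' 0 → fail=15;  out ∅∪∅=∅
  n19('bc'): parent n15 fail=0; on 'c' 0 → fail=13;  out {7}∪∅={7}
  n4('abc'): parent n3 fail=15; on 'c' 15 → fail=19;  out {2}∪{7}={2,7}
  n5('adc'): parent n2 fail=9; on 'c' 9→0 → fail=13;  out ∅∪∅=∅
  n11('dda'): parent n10 fail=9; on 'a' 9→0 → fail=1;  out ∅∪{1}={1}
  n17('bbc'): parent n16 fail=15; on 'c' 15 → fail=19;  out ∅∪{7}={7}
  n6('adcb'): parent n5 fail=13; on 'b' 13→0 → fail=15;  out ∅∪∅=∅
  n12('ddab'): parent n11 fail=1; on 'b' 1 → fail=3;  out {4}∪∅={4}
  n18('bbcc'): parent n17 fail=19; on 'c' 19→13→0 → fail=13;  out {6}∪∅={6}
  n7('adcbc'): parent n6 fail=15; on 'c' 15 → fail=19;  out ∅∪{7}={7}
  n8('adcbcc'): parent n7 fail=19; on 'c' 19→13→0 → fail=13;  out {3}∪∅={3}

Run:
i=0 'b': node 0→15
i=1 'd': node 15→9 ·f
i=2 'b': node 9→15 ·f
i=3 'c': node 15→19  emit P7@[2:3]
i=4 'd': node 19→14 ·f  emit P5@[3:4]
i=5 'c': node 14→13 ·f
i=6 'a': node 13→1 ·f  emit P1@[6:6]
i=7 'd': node 1→2  emit P0@[6:7]
i=8 'c': node 2→5
i=9 'b': node 5→6
i=10 'c': node 6→7  emit P7@[9:10]
i=11 'c': node 7→8  emit P3@[6:11]
i=12 'd': node 8→14 ·f  emit P5@[11:12]
i=13 'd': node 14→10 ·f
i=14 'd': node 10→10 ·f
i=15 'a': node 10→11  emit P1@[15:15]
i=16 'b': node 11→12  emit P4@[13:16]
i=17 'a': node 12→1 ·f  emit P1@[17:17]
i=18 'b': node 1→3
i=19 'c': node 3→4  emit P2@[17:19],P7@[18:19]
i=20 'c': node 4→13 ·f
i=21 'a': node 13→1 ·f  emit P1@[21:21]
i=22 'b': node 1→3
i=23 'c': node 3→4  emit P2@[21:23],P7@[22:23]
i=24 'a': node 4→1 ·f  emit P1@[24:24]
i=25 'd': node 1→2  emit P0@[24:25]
i=26 'c': node 2→5
i=27 'b': node 5→6
i=28 'c': node 6→7  emit P7@[27:28]
i=29 'c': node 7→8  emit P3@[24:29]
i=30 'a': node 8→1 ·f  emit P1@[30:30]
i=31 'b': node 1→3
i=32 'c': node 3→4  emit P2@[30:32],P7@[31:32]
i=33 'c': node 4→13 ·f
i=34 'b': node 13→15 ·f
i=35 'b': node 15→16
i=36 'c': node 16→17  emit P7@[35:36]
i=37 'c': node 17→18  emit P6@[34:37]
i=38 'd': node 18→14 ·f  emit P5@[37:38]
i=39 'd': node 14→10 ·f
i=40 'c': node 10→13 ·f
i=41 'd': node 13→14  emit P5@[40:41]
i=42 'a': node 14→1 ·f  emit P1@[42:42]
i=43 'a': node 1→1 ·f  emit P1@[43:43]
i=44 'c': node 1→13 ·f
i=45 'a': node 13→1 ·f  emit P1@[45:45]
i=46 'd': node 1→2  emit P0@[45:46]
i=47 'c': node 2→5
i=48 'b': node 5→6
i=49 'c': node 6→7  emit P7@[48:49]
i=50 'c': node 7→8  emit P3@[45:50]
i=51 'c': node 8→13 ·f
i=52 'c': node 13→13 ·f
i=53 'a': node 13→1 ·f  emit P1@[53:53]
i=54 'b': node 1→3
i=55 'a': node 3→1 ·f  emit P1@[55:55]
i=56 'a': node 1→1 ·f  emit P1@[56:56]
i=57 'd': node 1→2  emit P0@[56:57]
i=58 'a': node 2→1 ·f  emit P1@[58:58]
i=59 'd': node 1→2  emit P0@[58:59]
i=60 'd': node 2→10 ·f
i=61 'c': node 10→13 ·f
i=62 'd': node 13→14  emit P5@[61:62]
i=63 'b': node 14→15 ·f
i=64 'b': node 15→16
i=65 'b': node 16→16 ·f
i=66 'b': node 16→16 ·f

Result: [[3,7],[4,5],[6,1],[7,0],[10,7],[11,3],[12,5],[15,1],[16,4],[17,1],[19,2],[19,7],[21,1],[23,2],[23,7],[24,1],[25,0],[28,7],[29,3],[30,1],[32,2],[32,7],[36,7],[37,6],[38,5],[41,5],[42,1],[43,1],[45,1],[46,0],[49,7],[50,3],[53,1],[55,1],[56,1],[57,0],[58,1],[59,0],[62,5]]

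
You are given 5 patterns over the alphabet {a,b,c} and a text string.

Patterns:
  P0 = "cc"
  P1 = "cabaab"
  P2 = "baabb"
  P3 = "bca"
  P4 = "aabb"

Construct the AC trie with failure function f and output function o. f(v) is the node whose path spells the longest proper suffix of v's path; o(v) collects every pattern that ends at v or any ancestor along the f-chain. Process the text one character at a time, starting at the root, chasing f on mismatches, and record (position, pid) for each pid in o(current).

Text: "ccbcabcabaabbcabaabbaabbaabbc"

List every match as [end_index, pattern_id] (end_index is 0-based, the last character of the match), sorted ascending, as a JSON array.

Build:
Trie nodes:
  0='ε' goto a→15 b→8 c→1
  1='c' goto a→3 c→2
  2='cc' goto ·  ←P0
  3='ca' goto b→4
  4='cab' goto a→5
  5='caba' goto a→6
  6='cabaa' goto b→7
  7='cabaab' goto ·  ←P1
  8='b' goto a→9 c→13
  9='ba' goto a→10
  10='baa' goto b→11
  11='baab' goto b→12
  12='baabb' goto ·  ←P2
  13='bc' goto a→14
  14='bca' goto ·  ←P3
  15='a' goto a→16
  16='aa' goto b→17
  17='aab' goto b→18
  18='aabb' goto ·  ←P4

BFS fail/out derivation:
  fail(1) 'c': from fail(0)=0 chase 'c': 0 ⇒ 0;  out=∅∪out(0)=∅
  fail(8) 'b': from fail(0)=0 chase 'b': 0 ⇒ 0;  out=∅∪out(0)=∅
  fail(15) 'a': from fail(0)=0 chase 'a': 0 ⇒ 0;  out=∅∪out(0)=∅
  fail(2) 'cc': from fail(1)=0 chase 'c': 0 ⇒ 1;  out={0}∪out(1)={0}
  fail(3) 'ca': from fail(1)=0 chase 'a': 0 ⇒ 15;  out=∅∪out(15)=∅
  fail(9) 'ba': from fail(8)=0 chase 'a': 0 ⇒ 15;  out=∅∪out(15)=∅
  fail(13) 'bc': from fail(8)=0 chase 'c': 0 ⇒ 1;  out=∅∪out(1)=∅
  fail(16) 'aa': from fail(15)=0 chase 'a': 0 ⇒ 15;  out=∅∪out(15)=∅
  fail(4) 'cab': from fail(3)=15 chase 'b': 15→0 ⇒ 8;  out=∅∪out(8)=∅
  fail(10) 'baa': from fail(9)=15 chase 'a': 15 ⇒ 16;  out=∅∪out(16)=∅
  fail(14) 'bca': from fail(13)=1 chase 'a': 1 ⇒ 3;  out={3}∪out(3)={3}
  fail(17) 'aab': from fail(16)=15 chase 'b': 15→0 ⇒ 8;  out=∅∪out(8)=∅
  fail(5) 'caba': from fail(4)=8 chase 'a': 8 ⇒ 9;  out=∅∪out(9)=∅
  fail(11) 'baab': from fail(10)=16 chase 'b': 16 ⇒ 17;  out=∅∪out(17)=∅
  fail(18) 'aabb': from fail(17)=8 chase 'b': 8→0 ⇒ 8;  out={4}∪out(8)={4}
  fail(6) 'cabaa': from fail(5)=9 chase 'a': 9 ⇒ 10;  out=∅∪out(10)=∅
  fail(12) 'baabb': from fail(11)=17 chase 'b': 17 ⇒ 18;  out={2}∪out(18)={2,4}
  fail(7) 'cabaab': from fail(6)=10 chase 'b': 10 ⇒ 11;  out={1}∪out(11)={1}

Text stream:
[0] read 'c'  n0⇒n1
[1] read 'c'  n1⇒n2  ** P0@[0:1]
[2] read 'b'  n2⇒n8 (via fail)
[3] read 'c'  n8⇒n13
[4] read 'a'  n13⇒n14  ** P3@[2:4]
[5] read 'b'  n14⇒n4 (via fail)
[6] read 'c'  n4⇒n13 (via fail)
[7] read 'a'  n13⇒n14  ** P3@[5:7]
[8] read 'b'  n14⇒n4 (via fail)
[9] read 'a'  n4⇒n5
[10] read 'a'  n5⇒n6
[11] read 'b'  n6⇒n7  ** P1@[6:11]
[12] read 'b'  n7⇒n12 (via fail)  ** P2@[8:12],P4@[9:12]
[13] read 'c'  n12⇒n13 (via fail)
[14] read 'a'  n13⇒n14  ** P3@[12:14]
[15] read 'b'  n14⇒n4 (via fail)
[16] read 'a'  n4⇒n5
[17] read 'a'  n5⇒n6
[18] read 'b'  n6⇒n7  ** P1@[13:18]
[19] read 'b'  n7⇒n12 (via fail)  ** P2@[15:19],P4@[16:19]
[20] read 'a'  n12⇒n9 (via fail)
[21] read 'a'  n9⇒n10
[22] read 'b'  n10⇒n11
[23] read 'b'  n11⇒n12  ** P2@[19:23],P4@[20:23]
[24] read 'a'  n12⇒n9 (via fail)
[25] read 'a'  n9⇒n10
[26] read 'b'  n10⇒n11
[27] read 'b'  n11⇒n12  ** P2@[23:27],P4@[24:27]
[28] read 'c'  n12⇒n13 (via fail)

Matches: [[1,0],[4,3],[7,3],[11,1],[12,2],[12,4],[14,3],[18,1],[19,2],[19,4],[23,2],[23,4],[27,2],[27,4]]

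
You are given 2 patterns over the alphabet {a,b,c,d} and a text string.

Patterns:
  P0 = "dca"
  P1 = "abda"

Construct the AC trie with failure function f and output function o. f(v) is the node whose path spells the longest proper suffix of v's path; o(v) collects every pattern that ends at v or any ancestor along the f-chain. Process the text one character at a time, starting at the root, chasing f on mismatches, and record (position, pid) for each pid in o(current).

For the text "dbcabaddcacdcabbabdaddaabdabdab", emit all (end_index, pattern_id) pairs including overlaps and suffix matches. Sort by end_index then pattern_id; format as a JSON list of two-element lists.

Build:
Trie nodes:
  n0 'ε': a→4 d→1
  n1 'd': c→2
  n2 'dc': a→3
  n3 'dca': ·  ←P0
  n4 'a': b→5
  n5 'ab': d→6
  n6 'abd': a→7
  n7 'abda': ·  ←P1

Failure links (BFS by depth):
  fail(1) 'd': from fail(0)=0 chase 'd': 0 ⇒ 0;  out=∅∪out(0)=∅
  fail(4) 'a': from fail(0)=0 chase 'a': 0 ⇒ 0;  out=∅∪out(0)=∅
  fail(2) 'dc': from fail(1)=0 chase 'c': 0 ⇒ 0;  out=∅∪out(0)=∅
  fail(5) 'ab': from fail(4)=0 chase 'b': 0 ⇒ 0;  out=∅∪out(0)=∅
  fail(3) 'dca': from fail(2)=0 chase 'a': 0 ⇒ 4;  out={0}∪out(4)={0}
  fail(6) 'abd': from fail(5)=0 chase 'd': 0 ⇒ 1;  out=∅∪out(1)=∅
  fail(7) 'abda': from fail(6)=1 chase 'a': 1→0 ⇒ 4;  out={1}∪out(4)={1}

Text stream:
pos 0 'd': at 1
pos 1 'b': at 0 (via fail)
pos 2 'c': at 0
pos 3 'a': at 4
pos 4 'b': at 5
pos 5 'a': at 4 (via fail)
pos 6 'd': at 1 (via fail)
pos 7 'd': at 1 (via fail)
pos 8 'c': at 2
pos 9 'a': at 3  emit P0@[7:9]
pos 10 'c': at 0 (via fail)
pos 11 'd': at 1
pos 12 'c': at 2
pos 13 'a': at 3  emit P0@[11:13]
pos 14 'b': at 5 (via fail)
pos 15 'b': at 0 (via fail)
pos 16 'a': at 4
pos 17 'b': at 5
pos 18 'd': at 6
pos 19 'a': at 7  emit P1@[16:19]
pos 20 'd': at 1 (via fail)
pos 21 'd': at 1 (via fail)
pos 22 'a': at 4 (via fail)
pos 23 'a': at 4 (via fail)
pos 24 'b': at 5
pos 25 'd': at 6
pos 26 'a': at 7  emit P1@[23:26]
pos 27 'b': at 5 (via fail)
pos 28 'd': at 6
pos 29 'a': at 7  emit P1@[26:29]
pos 30 'b': at 5 (via fail)

All matches (sorted): [[9,0],[13,0],[19,1],[26,1],[29,1]]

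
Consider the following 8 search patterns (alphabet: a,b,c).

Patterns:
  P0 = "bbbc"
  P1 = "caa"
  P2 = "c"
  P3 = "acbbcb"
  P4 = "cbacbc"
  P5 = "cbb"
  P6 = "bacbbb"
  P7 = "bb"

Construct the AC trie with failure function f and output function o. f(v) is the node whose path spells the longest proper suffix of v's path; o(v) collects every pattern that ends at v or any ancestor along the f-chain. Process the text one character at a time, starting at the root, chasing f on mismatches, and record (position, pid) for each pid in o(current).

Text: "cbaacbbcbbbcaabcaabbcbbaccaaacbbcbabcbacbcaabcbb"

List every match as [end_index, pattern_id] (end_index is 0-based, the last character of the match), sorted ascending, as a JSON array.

Construct AC machine:
Trie nodes:
  n0 'ε': a→8 b→1 c→5
  n1 'b': a→20 b→2
  n2 'bb': b→3  ←P7
  n3 'bbb': c→4
  n4 'bbbc': ·  ←P0
  n5 'c': a→6 b→14  ←P2
  n6 'ca': a→7
  n7 'caa': ·  ←P1
  n8 'a': c→9
  n9 'ac': b→10
  n10 'acb': b→11
  n11 'acbb': c→12
  n12 'acbbc': b→13
  n13 'acbbcb': ·  ←P3
  n14 'cb': a→15 b→19
  n15 'cba': c→16
  n16 'cbac': b→17
  n17 'cbacb': c→18
  n18 'cbacbc': ·  ←P4
  n19 'cbb': ·  ←P5
  n20 'ba': c→21
  n21 'bac': b→22
  n22 'bacb': b→23
  n23 'bacbb': b→24
  n24 'bacbbb': ·  ←P6

Failure links (BFS by depth):
  n1('b'): parent n0 fail=0; on 'b' 0 → fail=0;  out ∅∪∅=∅
  n5('c'): parent n0 fail=0; on 'c' 0 → fail=0;  out {2}∪∅={2}
  n8('a'): parent n0 fail=0; on 'a' 0 → fail=0;  out ∅∪∅=∅
  n2('bb'): parent n1 fail=0; on 'b' 0 → fail=1;  out {7}∪∅={7}
  n6('ca'): parent n5 fail=0; on 'a' 0 → fail=8;  out ∅∪∅=∅
  n9('ac'): parent n8 fail=0; on 'c' 0 → fail=5;  out ∅∪{2}={2}
  n14('cb'): parent n5 fail=0; on 'b' 0 → fail=1;  out ∅∪∅=∅
  n20('ba'): parent n1 fail=0; on 'a' 0 → fail=8;  out ∅∪∅=∅
  n3('bbb'): parent n2 fail=1; on 'b' 1 → fail=2;  out ∅∪{7}={7}
  n7('caa'): parent n6 fail=8; on 'a' 8→0 → fail=8;  out {1}∪∅={1}
  n10('acb'): parent n9 fail=5; on 'b' 5 → fail=14;  out ∅∪∅=∅
  n15('cba'): parent n14 fail=1; on 'a' 1 → fail=20;  out ∅∪∅=∅
  n19('cbb'): parent n14 fail=1; on 'b' 1 → fail=2;  out {5}∪{7}={5,7}
  n21('bac'): parent n20 fail=8; on 'c' 8 → fail=9;  out ∅∪{2}={2}
  n4('bbbc'): parent n3 fail=2; on 'c' 2→1→0 → fail=5;  out {0}∪{2}={0,2}
  n11('acbb'): parent n10 fail=14; on 'b' 14 → fail=19;  out ∅∪{5,7}={5,7}
  n16('cbac'): parent n15 fail=20; on 'c' 20 → fail=21;  out ∅∪{2}={2}
  n22('bacb'): parent n21 fail=9; on 'b' 9 → fail=10;  out ∅∪∅=∅
  n12('acbbc'): parent n11 fail=19; on 'c' 19→2→1→0 → fail=5;  out ∅∪{2}={2}
  n17('cbacb'): parent n16 fail=21; on 'b' 21 → fail=22;  out ∅∪∅=∅
  n23('bacbb'): parent n22 fail=10; on 'b' 10 → fail=11;  out ∅∪{5,7}={5,7}
  n13('acbbcb'): parent n12 fail=5; on 'b' 5 → fail=14;  out {3}∪∅={3}
  n18('cbacbc'): parent n17 fail=22; on 'c' 22→10→14→1→0 → fail=5;  out {4}∪{2}={2,4}
  n24('bacbbb'): parent n23 fail=11; on 'b' 11→19→2 → fail=3;  out {6}∪{7}={6,7}

Text stream:
i=0 'c': node 0→5  ** P2@[0:0]
i=1 'b': node 5→14
i=2 'a': node 14→15
i=3 'a': node 15→8 ·f
i=4 'c': node 8→9  ** P2@[4:4]
i=5 'b': node 9→10
i=6 'b': node 10→11  ** P5@[4:6],P7@[5:6]
i=7 'c': node 11→12  ** P2@[7:7]
i=8 'b': node 12→13  ** P3@[3:8]
i=9 'b': node 13→19 ·f  ** P5@[7:9],P7@[8:9]
i=10 'b': node 19→3 ·f  ** P7@[9:10]
i=11 'c': node 3→4  ** P0@[8:11],P2@[11:11]
i=12 'a': node 4→6 ·f
i=13 'a': node 6→7  ** P1@[11:13]
i=14 'b': node 7→1 ·f
i=15 'c': node 1→5 ·f  ** P2@[15:15]
i=16 'a': node 5→6
i=17 'a': node 6→7  ** P1@[15:17]
i=18 'b': node 7→1 ·f
i=19 'b': node 1→2  ** P7@[18:19]
i=20 'c': node 2→5 ·f  ** P2@[20:20]
i=21 'b': node 5→14
i=22 'b': node 14→19  ** P5@[20:22],P7@[21:22]
i=23 'a': node 19→20 ·f
i=24 'c': node 20→21  ** P2@[24:24]
i=25 'c': node 21→5 ·f  ** P2@[25:25]
i=26 'a': node 5→6
i=27 'a': node 6→7  ** P1@[25:27]
i=28 'a': node 7→8 ·f
i=29 'c': node 8→9  ** P2@[29:29]
i=30 'b': node 9→10
i=31 'b': node 10→11  ** P5@[29:31],P7@[30:31]
i=32 'c': node 11→12  ** P2@[32:32]
i=33 'b': node 12→13  ** P3@[28:33]
i=34 'a': node 13→15 ·f
i=35 'b': node 15→1 ·f
i=36 'c': node 1→5 ·f  ** P2@[36:36]
i=37 'b': node 5→14
i=38 'a': node 14→15
i=39 'c': node 15→16  ** P2@[39:39]
i=40 'b': node 16→17
i=41 'c': node 17→18  ** P2@[41:41],P4@[36:41]
i=42 'a': node 18→6 ·f
i=43 'a': node 6→7  ** P1@[41:43]
i=44 'b': node 7→1 ·f
i=45 'c': node 1→5 ·f  ** P2@[45:45]
i=46 'b': node 5→14
i=47 'b': node 14→19  ** P5@[45:47],P7@[46:47]

All matches (sorted): [[0,2],[4,2],[6,5],[6,7],[7,2],[8,3],[9,5],[9,7],[10,7],[11,0],[11,2],[13,1],[15,2],[17,1],[19,7],[20,2],[22,5],[22,7],[24,2],[25,2],[27,1],[29,2],[31,5],[31,7],[32,2],[33,3],[36,2],[39,2],[41,2],[41,4],[43,1],[45,2],[47,5],[47,7]]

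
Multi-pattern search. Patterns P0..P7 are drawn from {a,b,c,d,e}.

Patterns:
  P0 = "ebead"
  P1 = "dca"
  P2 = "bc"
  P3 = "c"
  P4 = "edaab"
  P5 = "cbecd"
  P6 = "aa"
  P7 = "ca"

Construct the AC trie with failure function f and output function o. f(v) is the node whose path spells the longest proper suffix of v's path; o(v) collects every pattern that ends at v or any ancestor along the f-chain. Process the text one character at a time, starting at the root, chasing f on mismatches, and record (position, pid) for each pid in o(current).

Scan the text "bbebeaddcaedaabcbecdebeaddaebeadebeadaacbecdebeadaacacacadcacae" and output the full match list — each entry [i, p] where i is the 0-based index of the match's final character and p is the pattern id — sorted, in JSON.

Build:
Trie nodes:
  n0 'ε': a→20 b→9 c→11 d→6 e→1
  n1 'e': b→2 d→12
  n2 'eb': e→3
  n3 'ebe': a→4
  n4 'ebea': d→5
  n5 'ebead': ·  ←P0
  n6 'd': c→7
  n7 'dc': a→8
  n8 'dca': ·  ←P1
  n9 'b': c→10
  n10 'bc': ·  ←P2
  n11 'c': a→22 b→16  ←P3
  n12 'ed': a→13
  n13 'eda': a→14
  n14 'edaa': b→15
  n15 'edaab': ·  ←P4
  n16 'cb': e→17
  n17 'cbe': c→18
  n18 'cbec': d→19
  n19 'cbecd': ·  ←P5
  n20 'a': a→21
  n21 'aa': ·  ←P6
  n22 'ca': ·  ←P7

Failure links (BFS by depth):
  fail(1) 'e': from fail(0)=0 chase 'e': 0 ⇒ 0;  out=∅∪out(0)=∅
  fail(6) 'd': from fail(0)=0 chase 'd': 0 ⇒ 0;  out=∅∪out(0)=∅
  fail(9) 'b': from fail(0)=0 chase 'b': 0 ⇒ 0;  out=∅∪out(0)=∅
  fail(11) 'c': from fail(0)=0 chase 'c': 0 ⇒ 0;  out={3}∪out(0)={3}
  fail(20) 'a': from fail(0)=0 chase 'a': 0 ⇒ 0;  out=∅∪out(0)=∅
  fail(2) 'eb': from fail(1)=0 chase 'b': 0 ⇒ 9;  out=∅∪out(9)=∅
  fail(7) 'dc': from fail(6)=0 chase 'c': 0 ⇒ 11;  out=∅∪out(11)={3}
  fail(10) 'bc': from fail(9)=0 chase 'c': 0 ⇒ 11;  out={2}∪out(11)={2,3}
  fail(12) 'ed': from fail(1)=0 chase 'd': 0 ⇒ 6;  out=∅∪out(6)=∅
  fail(16) 'cb': from fail(11)=0 chase 'b': 0 ⇒ 9;  out=∅∪out(9)=∅
  fail(21) 'aa': from fail(20)=0 chase 'a': 0 ⇒ 20;  out={6}∪out(20)={6}
  fail(22) 'ca': from fail(11)=0 chase 'a': 0 ⇒ 20;  out={7}∪out(20)={7}
  fail(3) 'ebe': from fail(2)=9 chase 'e': 9→0 ⇒ 1;  out=∅∪out(1)=∅
  fail(8) 'dca': from fail(7)=11 chase 'a': 11 ⇒ 22;  out={1}∪out(22)={1,7}
  fail(13) 'eda': from fail(12)=6 chase 'a': 6→0 ⇒ 20;  out=∅∪out(20)=∅
  fail(17) 'cbe': from fail(16)=9 chase 'e': 9→0 ⇒ 1;  out=∅∪out(1)=∅
  fail(4) 'ebea': from fail(3)=1 chase 'a': 1→0 ⇒ 20;  out=∅∪out(20)=∅
  fail(14) 'edaa': from fail(13)=20 chase 'a': 20 ⇒ 21;  out=∅∪out(21)={6}
  fail(18) 'cbec': from fail(17)=1 chase 'c': 1→0 ⇒ 11;  out=∅∪out(11)={3}
  fail(5) 'ebead': from fail(4)=20 chase 'd': 20→0 ⇒ 6;  out={0}∪out(6)={0}
  fail(15) 'edaab': from fail(14)=21 chase 'b': 21→20→0 ⇒ 9;  out={4}∪out(9)={4}
  fail(19) 'cbecd': from fail(18)=11 chase 'd': 11→0 ⇒ 6;  out={5}∪out(6)={5}

Text stream:
pos 0 'b': at 9
pos 1 'b': at 9 (via fail)
pos 2 'e': at 1 (via fail)
pos 3 'b': at 2
pos 4 'e': at 3
pos 5 'a': at 4
pos 6 'd': at 5  emit P0@[2:6]
pos 7 'd': at 6 (via fail)
pos 8 'c': at 7  emit P3@[8:8]
pos 9 'a': at 8  emit P1@[7:9],P7@[8:9]
pos 10 'e': at 1 (via fail)
pos 11 'd': at 12
pos 12 'a': at 13
pos 13 'a': at 14  emit P6@[12:13]
pos 14 'b': at 15  emit P4@[10:14]
pos 15 'c': at 10 (via fail)  emit P2@[14:15],P3@[15:15]
pos 16 'b': at 16 (via fail)
pos 17 'e': at 17
pos 18 'c': at 18  emit P3@[18:18]
pos 19 'd': at 19  emit P5@[15:19]
pos 20 'e': at 1 (via fail)
pos 21 'b': at 2
pos 22 'e': at 3
pos 23 'a': at 4
pos 24 'd': at 5  emit P0@[20:24]
pos 25 'd': at 6 (via fail)
pos 26 'a': at 20 (via fail)
pos 27 'e': at 1 (via fail)
pos 28 'b': at 2
pos 29 'e': at 3
pos 30 'a': at 4
pos 31 'd': at 5  emit P0@[27:31]
pos 32 'e': at 1 (via fail)
pos 33 'b': at 2
pos 34 'e': at 3
pos 35 'a': at 4
pos 36 'd': at 5  emit P0@[32:36]
pos 37 'a': at 20 (via fail)
pos 38 'a': at 21  emit P6@[37:38]
pos 39 'c': at 11 (via fail)  emit P3@[39:39]
pos 40 'b': at 16
pos 41 'e': at 17
pos 42 'c': at 18  emit P3@[42:42]
pos 43 'd': at 19  emit P5@[39:43]
pos 44 'e': at 1 (via fail)
pos 45 'b': at 2
pos 46 'e': at 3
pos 47 'a': at 4
pos 48 'd': at 5  emit P0@[44:48]
pos 49 'a': at 20 (via fail)
pos 50 'a': at 21  emit P6@[49:50]
pos 51 'c': at 11 (via fail)  emit P3@[51:51]
pos 52 'a': at 22  emit P7@[51:52]
pos 53 'c': at 11 (via fail)  emit P3@[53:53]
pos 54 'a': at 22  emit P7@[53:54]
pos 55 'c': at 11 (via fail)  emit P3@[55:55]
pos 56 'a': at 22  emit P7@[55:56]
pos 57 'd': at 6 (via fail)
pos 58 'c': at 7  emit P3@[58:58]
pos 59 'a': at 8  emit P1@[57:59],P7@[58:59]
pos 60 'c': at 11 (via fail)  emit P3@[60:60]
pos 61 'a': at 22  emit P7@[60:61]
pos 62 'e': at 1 (via fail)

Matches: [[6,0],[8,3],[9,1],[9,7],[13,6],[14,4],[15,2],[15,3],[18,3],[19,5],[24,0],[31,0],[36,0],[38,6],[39,3],[42,3],[43,5],[48,0],[50,6],[51,3],[52,7],[53,3],[54,7],[55,3],[56,7],[58,3],[59,1],[59,7],[60,3],[61,7]]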